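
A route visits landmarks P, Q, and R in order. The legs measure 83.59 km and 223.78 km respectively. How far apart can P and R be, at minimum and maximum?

By the triangle inequality, |83.59 − 223.78| ≤ PR ≤ 83.59 + 223.78.

140.19 ≤ PR ≤ 307.37 km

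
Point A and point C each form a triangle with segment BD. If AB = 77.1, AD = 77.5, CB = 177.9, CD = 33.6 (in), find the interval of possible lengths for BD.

From triangle ABD: |77.1 − 77.5| < BD < 77.1 + 77.5, i.e. 0.4 < BD < 154.6.
From triangle CBD: 144.3 < BD < 211.5.
Both must hold, so BD lies in the intersection.

144.3 < BD < 154.6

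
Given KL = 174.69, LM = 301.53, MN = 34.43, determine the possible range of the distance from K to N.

92.41 ≤ KN ≤ 510.65

The maximum is all hops collinear in one direction: 174.69 + 301.53 + 34.43 = 510.65.
The longest hop is 301.53; the others sum to 209.12. Folding the others back against it leaves at least 301.53 − 209.12 = 92.41.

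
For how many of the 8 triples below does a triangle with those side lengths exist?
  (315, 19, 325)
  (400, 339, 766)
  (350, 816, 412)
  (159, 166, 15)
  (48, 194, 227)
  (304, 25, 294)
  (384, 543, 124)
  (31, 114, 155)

(19,315,325): 19+315 > 325 → valid
(339,400,766): 339+400 ≤ 766 → not valid
(350,412,816): 350+412 ≤ 816 → not valid
(15,159,166): 15+159 > 166 → valid
(48,194,227): 48+194 > 227 → valid
(25,294,304): 25+294 > 304 → valid
(124,384,543): 124+384 ≤ 543 → not valid
(31,114,155): 31+114 ≤ 155 → not valid
4 of the 8 triples form a triangle.

4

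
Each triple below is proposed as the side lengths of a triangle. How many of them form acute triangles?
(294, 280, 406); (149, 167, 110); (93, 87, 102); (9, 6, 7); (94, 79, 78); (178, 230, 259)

5

(294,280,406): 280²+294² = 164836 = 406² → right
(149,167,110): 110²+149² = 34301 > 27889 = 167² → acute
(93,87,102): 87²+93² = 16218 > 10404 = 102² → acute
(9,6,7): 6²+7² = 85 > 81 = 9² → acute
(94,79,78): 78²+79² = 12325 > 8836 = 94² → acute
(178,230,259): 178²+230² = 84584 > 67081 = 259² → acute
5 of the 6 are acute.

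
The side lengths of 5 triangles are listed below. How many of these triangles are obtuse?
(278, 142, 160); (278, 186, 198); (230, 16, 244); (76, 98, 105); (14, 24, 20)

3

(278,142,160): 142²+160² = 45764 < 77284 = 278² → obtuse
(278,186,198): 186²+198² = 73800 < 77284 = 278² → obtuse
(230,16,244): 16²+230² = 53156 < 59536 = 244² → obtuse
(76,98,105): 76²+98² = 15380 > 11025 = 105² → acute
(14,24,20): 14²+20² = 596 > 576 = 24² → acute
3 of the 5 are obtuse.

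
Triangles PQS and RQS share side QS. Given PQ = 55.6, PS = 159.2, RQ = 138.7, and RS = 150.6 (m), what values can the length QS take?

103.6 < QS < 214.8

From triangle PQS: |55.6 − 159.2| < QS < 55.6 + 159.2, i.e. 103.6 < QS < 214.8.
From triangle RQS: 11.9 < QS < 289.3.
Both must hold, so QS lies in the intersection.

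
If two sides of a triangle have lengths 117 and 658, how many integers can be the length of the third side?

The third side lies in the open interval (541, 775).
Integers from 542 to 774 inclusive: 774 − 542 + 1 = 233.

233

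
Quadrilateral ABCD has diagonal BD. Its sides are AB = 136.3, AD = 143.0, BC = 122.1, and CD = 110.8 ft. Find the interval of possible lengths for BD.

From triangle ABD: |136.3 − 143.0| < BD < 136.3 + 143.0, i.e. 6.7 < BD < 279.3.
From triangle CBD: 11.3 < BD < 232.9.
Both must hold, so BD lies in the intersection.

11.3 < BD < 232.9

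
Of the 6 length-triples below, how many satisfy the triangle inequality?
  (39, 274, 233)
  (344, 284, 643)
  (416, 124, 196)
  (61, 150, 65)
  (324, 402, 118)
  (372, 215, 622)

(39,233,274): 39+233 ≤ 274 → not valid
(284,344,643): 284+344 ≤ 643 → not valid
(124,196,416): 124+196 ≤ 416 → not valid
(61,65,150): 61+65 ≤ 150 → not valid
(118,324,402): 118+324 > 402 → valid
(215,372,622): 215+372 ≤ 622 → not valid
1 of the 6 triples forms a triangle.

1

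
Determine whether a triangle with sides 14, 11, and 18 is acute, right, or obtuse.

Compare the square of the longest side to the sum of squares of the other two: 11² + 14² = 317 < 324 = 18².

obtuse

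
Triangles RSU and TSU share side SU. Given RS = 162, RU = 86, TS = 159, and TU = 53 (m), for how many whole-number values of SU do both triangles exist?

From triangle RSU: 76 < SU < 248.
From triangle TSU: 106 < SU < 212.
Intersection: 106 < SU < 212, so integers 107 through 211: 105 values.

105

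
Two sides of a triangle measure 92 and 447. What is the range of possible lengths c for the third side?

By the triangle inequality, c must be less than 92 + 447 = 539 and greater than |92 − 447| = 355.

355 < c < 539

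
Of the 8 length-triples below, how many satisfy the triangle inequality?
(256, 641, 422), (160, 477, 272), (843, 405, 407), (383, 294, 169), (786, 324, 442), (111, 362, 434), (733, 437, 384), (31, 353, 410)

(256,422,641): 256+422 > 641 → valid
(160,272,477): 160+272 ≤ 477 → not valid
(405,407,843): 405+407 ≤ 843 → not valid
(169,294,383): 169+294 > 383 → valid
(324,442,786): 324+442 ≤ 786 → not valid
(111,362,434): 111+362 > 434 → valid
(384,437,733): 384+437 > 733 → valid
(31,353,410): 31+353 ≤ 410 → not valid
4 of the 8 triples form a triangle.

4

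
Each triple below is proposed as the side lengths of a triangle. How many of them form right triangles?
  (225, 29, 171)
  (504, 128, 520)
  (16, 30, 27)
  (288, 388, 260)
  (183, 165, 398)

(225,29,171): 29+171 ≤ 225, not a triangle
(504,128,520): 128²+504² = 270400 = 520² → right
(16,30,27): 16²+27² = 985 > 900 = 30² → acute
(288,388,260): 260²+288² = 150544 = 388² → right
(183,165,398): 165+183 ≤ 398, not a triangle
2 of the 5 are right.

2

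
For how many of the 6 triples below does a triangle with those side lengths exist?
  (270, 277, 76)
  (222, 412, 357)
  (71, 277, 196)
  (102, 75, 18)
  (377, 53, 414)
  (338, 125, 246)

(76,270,277): 76+270 > 277 → valid
(222,357,412): 222+357 > 412 → valid
(71,196,277): 71+196 ≤ 277 → not valid
(18,75,102): 18+75 ≤ 102 → not valid
(53,377,414): 53+377 > 414 → valid
(125,246,338): 125+246 > 338 → valid
4 of the 6 triples form a triangle.

4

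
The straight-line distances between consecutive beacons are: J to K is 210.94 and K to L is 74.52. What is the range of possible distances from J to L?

136.42 ≤ JL ≤ 285.46

By the triangle inequality, |210.94 − 74.52| ≤ JL ≤ 210.94 + 74.52.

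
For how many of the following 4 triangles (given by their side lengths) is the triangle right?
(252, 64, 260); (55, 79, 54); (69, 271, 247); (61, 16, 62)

1

(252,64,260): 64²+252² = 67600 = 260² → right
(55,79,54): 54²+55² = 5941 < 6241 = 79² → obtuse
(69,271,247): 69²+247² = 65770 < 73441 = 271² → obtuse
(61,16,62): 16²+61² = 3977 > 3844 = 62² → acute
1 of the 4 is right.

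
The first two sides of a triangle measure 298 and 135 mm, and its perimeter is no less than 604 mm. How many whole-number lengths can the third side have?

262

Triangle inequality: 163 < x < 433. Perimeter ≥ 604 gives x ≥ 604 − 298 − 135 = 171.
So 171 ≤ x < 433; integers 171 through 432: 262 values.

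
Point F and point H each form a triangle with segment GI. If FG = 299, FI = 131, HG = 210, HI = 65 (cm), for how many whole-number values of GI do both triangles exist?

From triangle FGI: 168 < GI < 430.
From triangle HGI: 145 < GI < 275.
Intersection: 168 < GI < 275, so integers 169 through 274: 106 values.

106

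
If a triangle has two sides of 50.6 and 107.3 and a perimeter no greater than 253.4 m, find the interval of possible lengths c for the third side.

56.7 < c ≤ 95.5

Triangle inequality alone gives 56.7 < c < 157.9.
The perimeter condition gives c ≤ 253.4 − 50.6 − 107.3 = 95.5.
Intersecting the two: 56.7 < c ≤ 95.5.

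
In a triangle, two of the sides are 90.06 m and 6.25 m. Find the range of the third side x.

By the triangle inequality, x must be less than 90.06 + 6.25 = 96.31 and greater than |90.06 − 6.25| = 83.81.

83.81 < x < 96.31 (m)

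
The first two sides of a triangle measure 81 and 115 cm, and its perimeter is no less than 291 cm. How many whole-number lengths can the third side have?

Triangle inequality: 34 < x < 196. Perimeter ≥ 291 gives x ≥ 291 − 81 − 115 = 95.
So 95 ≤ x < 196; integers 95 through 195: 101 values.

101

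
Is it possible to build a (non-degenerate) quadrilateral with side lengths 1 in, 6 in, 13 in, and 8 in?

Yes

A quadrilateral exists iff every side is shorter than the sum of the others — equivalently, the longest side is less than the sum of the rest.
Longest side 13 < 15 (sum of the remaining 3), so yes.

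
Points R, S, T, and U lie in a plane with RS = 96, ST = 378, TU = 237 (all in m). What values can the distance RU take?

The maximum is all hops collinear in one direction: 96 + 378 + 237 = 711.
The longest hop is 378; the others sum to 333. Folding the others back against it leaves at least 378 − 333 = 45.

45 ≤ RU ≤ 711 m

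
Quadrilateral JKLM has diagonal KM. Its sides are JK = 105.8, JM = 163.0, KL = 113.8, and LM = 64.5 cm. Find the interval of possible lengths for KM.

From triangle JKM: |105.8 − 163.0| < KM < 105.8 + 163.0, i.e. 57.2 < KM < 268.8.
From triangle LKM: 49.3 < KM < 178.3.
Both must hold, so KM lies in the intersection.

57.2 < KM < 178.3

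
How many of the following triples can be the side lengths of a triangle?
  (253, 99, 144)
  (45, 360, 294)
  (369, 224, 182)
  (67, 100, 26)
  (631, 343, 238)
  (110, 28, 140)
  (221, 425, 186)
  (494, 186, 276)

1

(99,144,253): 99+144 ≤ 253 → not valid
(45,294,360): 45+294 ≤ 360 → not valid
(182,224,369): 182+224 > 369 → valid
(26,67,100): 26+67 ≤ 100 → not valid
(238,343,631): 238+343 ≤ 631 → not valid
(28,110,140): 28+110 ≤ 140 → not valid
(186,221,425): 186+221 ≤ 425 → not valid
(186,276,494): 186+276 ≤ 494 → not valid
1 of the 8 triples forms a triangle.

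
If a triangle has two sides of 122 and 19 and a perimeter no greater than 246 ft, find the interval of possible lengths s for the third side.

Triangle inequality alone gives 103 < s < 141.
The perimeter condition gives s ≤ 246 − 122 − 19 = 105.
Intersecting the two: 103 < s ≤ 105.

103 < s ≤ 105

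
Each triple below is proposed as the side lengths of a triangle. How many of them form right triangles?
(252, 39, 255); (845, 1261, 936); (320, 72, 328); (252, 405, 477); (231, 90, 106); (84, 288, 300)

(252,39,255): 39²+252² = 65025 = 255² → right
(845,1261,936): 845²+936² = 1590121 = 1261² → right
(320,72,328): 72²+320² = 107584 = 328² → right
(252,405,477): 252²+405² = 227529 = 477² → right
(231,90,106): 90+106 ≤ 231, not a triangle
(84,288,300): 84²+288² = 90000 = 300² → right
5 of the 6 are right.

5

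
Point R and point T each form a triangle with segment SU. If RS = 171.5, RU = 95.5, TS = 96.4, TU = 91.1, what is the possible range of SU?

From triangle RSU: |171.5 − 95.5| < SU < 171.5 + 95.5, i.e. 76.0 < SU < 267.0.
From triangle TSU: 5.3 < SU < 187.5.
Both must hold, so SU lies in the intersection.

76.0 < SU < 187.5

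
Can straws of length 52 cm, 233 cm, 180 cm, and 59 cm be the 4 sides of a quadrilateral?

Yes

A quadrilateral exists iff every side is shorter than the sum of the others — equivalently, the longest side is less than the sum of the rest.
Longest side 233 < 291 (sum of the remaining 3), so yes.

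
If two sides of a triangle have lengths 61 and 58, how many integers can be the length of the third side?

115

The third side lies in the open interval (3, 119).
Integers from 4 to 118 inclusive: 118 − 4 + 1 = 115.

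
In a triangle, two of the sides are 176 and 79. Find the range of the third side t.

By the triangle inequality, t must be less than 176 + 79 = 255 and greater than |176 − 79| = 97.

97 < t < 255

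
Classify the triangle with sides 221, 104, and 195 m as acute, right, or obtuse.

right

Compare the square of the longest side to the sum of squares of the other two: 104² + 195² = 48841 = 221².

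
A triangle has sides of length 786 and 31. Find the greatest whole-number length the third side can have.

The third side must be strictly less than 786 + 31 = 817.
The largest integer below 817 is 816.

816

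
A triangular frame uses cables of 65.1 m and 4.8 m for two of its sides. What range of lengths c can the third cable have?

60.3 < c < 69.9

By the triangle inequality, c must be less than 65.1 + 4.8 = 69.9 and greater than |65.1 − 4.8| = 60.3.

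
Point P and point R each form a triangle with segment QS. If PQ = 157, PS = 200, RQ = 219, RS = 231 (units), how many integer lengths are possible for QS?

From triangle PQS: 43 < QS < 357.
From triangle RQS: 12 < QS < 450.
Intersection: 43 < QS < 357, so integers 44 through 356: 313 values.

313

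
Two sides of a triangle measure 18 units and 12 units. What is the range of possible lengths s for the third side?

By the triangle inequality, s must be less than 18 + 12 = 30 and greater than |18 − 12| = 6.

6 < s < 30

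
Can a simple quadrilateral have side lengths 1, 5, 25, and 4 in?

For a quadrilateral, each side must be shorter than the sum of the others.
Here the longest side is 25, but the remaining 3 sides sum to only 10.

No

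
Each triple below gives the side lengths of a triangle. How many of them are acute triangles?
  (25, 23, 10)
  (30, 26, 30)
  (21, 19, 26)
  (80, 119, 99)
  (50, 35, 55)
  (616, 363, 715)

5

(25,23,10): 10²+23² = 629 > 625 = 25² → acute
(30,26,30): 26²+30² = 1576 > 900 = 30² → acute
(21,19,26): 19²+21² = 802 > 676 = 26² → acute
(80,119,99): 80²+99² = 16201 > 14161 = 119² → acute
(50,35,55): 35²+50² = 3725 > 3025 = 55² → acute
(616,363,715): 363²+616² = 511225 = 715² → right
5 of the 6 are acute.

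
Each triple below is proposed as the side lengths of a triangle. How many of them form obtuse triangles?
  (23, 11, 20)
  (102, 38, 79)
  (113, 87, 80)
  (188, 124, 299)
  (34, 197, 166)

4

(23,11,20): 11²+20² = 521 < 529 = 23² → obtuse
(102,38,79): 38²+79² = 7685 < 10404 = 102² → obtuse
(113,87,80): 80²+87² = 13969 > 12769 = 113² → acute
(188,124,299): 124²+188² = 50720 < 89401 = 299² → obtuse
(34,197,166): 34²+166² = 28712 < 38809 = 197² → obtuse
4 of the 5 are obtuse.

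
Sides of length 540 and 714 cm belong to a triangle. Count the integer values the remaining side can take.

1079

The third side lies in the open interval (174, 1254).
Integers from 175 to 1253 inclusive: 1253 − 175 + 1 = 1079.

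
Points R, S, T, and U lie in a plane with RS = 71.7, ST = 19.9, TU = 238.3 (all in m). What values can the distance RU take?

The maximum is all hops collinear in one direction: 71.7 + 19.9 + 238.3 = 329.9.
The longest hop is 238.3; the others sum to 91.6. Folding the others back against it leaves at least 238.3 − 91.6 = 146.7.

146.7 ≤ RU ≤ 329.9 m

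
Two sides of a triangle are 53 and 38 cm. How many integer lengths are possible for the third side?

75

The third side lies in the open interval (15, 91).
Integers from 16 to 90 inclusive: 90 − 16 + 1 = 75.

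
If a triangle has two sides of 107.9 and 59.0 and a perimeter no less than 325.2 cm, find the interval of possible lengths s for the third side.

Triangle inequality alone gives 48.9 < s < 166.9.
The perimeter condition gives s ≥ 325.2 − 107.9 − 59.0 = 158.3.
Intersecting the two: 158.3 ≤ s < 166.9.

158.3 ≤ s < 166.9 cm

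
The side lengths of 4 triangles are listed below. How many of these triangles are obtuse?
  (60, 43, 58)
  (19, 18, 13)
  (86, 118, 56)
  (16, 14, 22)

(60,43,58): 43²+58² = 5213 > 3600 = 60² → acute
(19,18,13): 13²+18² = 493 > 361 = 19² → acute
(86,118,56): 56²+86² = 10532 < 13924 = 118² → obtuse
(16,14,22): 14²+16² = 452 < 484 = 22² → obtuse
2 of the 4 are obtuse.

2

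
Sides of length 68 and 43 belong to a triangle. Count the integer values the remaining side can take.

85

The third side lies in the open interval (25, 111).
Integers from 26 to 110 inclusive: 110 − 26 + 1 = 85.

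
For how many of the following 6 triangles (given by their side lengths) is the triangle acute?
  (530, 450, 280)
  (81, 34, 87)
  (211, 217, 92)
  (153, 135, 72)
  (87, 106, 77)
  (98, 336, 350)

3

(530,450,280): 280²+450² = 280900 = 530² → right
(81,34,87): 34²+81² = 7717 > 7569 = 87² → acute
(211,217,92): 92²+211² = 52985 > 47089 = 217² → acute
(153,135,72): 72²+135² = 23409 = 153² → right
(87,106,77): 77²+87² = 13498 > 11236 = 106² → acute
(98,336,350): 98²+336² = 122500 = 350² → right
3 of the 6 are acute.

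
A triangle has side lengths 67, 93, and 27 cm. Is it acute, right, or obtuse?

obtuse

Compare the square of the longest side to the sum of squares of the other two: 27² + 67² = 5218 < 8649 = 93².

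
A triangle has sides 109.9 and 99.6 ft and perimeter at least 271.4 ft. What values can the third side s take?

Triangle inequality alone gives 10.3 < s < 209.5.
The perimeter condition gives s ≥ 271.4 − 109.9 − 99.6 = 61.9.
Intersecting the two: 61.9 ≤ s < 209.5.

61.9 ≤ s < 209.5 ft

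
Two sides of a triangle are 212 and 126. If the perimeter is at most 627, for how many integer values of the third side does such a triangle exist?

Triangle inequality: 86 < x < 338. Perimeter ≤ 627 gives x ≤ 627 − 212 − 126 = 289.
So 86 < x ≤ 289; integers 87 through 289: 203 values.

203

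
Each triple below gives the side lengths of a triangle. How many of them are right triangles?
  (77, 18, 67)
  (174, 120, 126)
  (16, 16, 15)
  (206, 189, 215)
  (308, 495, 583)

2

(77,18,67): 18²+67² = 4813 < 5929 = 77² → obtuse
(174,120,126): 120²+126² = 30276 = 174² → right
(16,16,15): 15²+16² = 481 > 256 = 16² → acute
(206,189,215): 189²+206² = 78157 > 46225 = 215² → acute
(308,495,583): 308²+495² = 339889 = 583² → right
2 of the 5 are right.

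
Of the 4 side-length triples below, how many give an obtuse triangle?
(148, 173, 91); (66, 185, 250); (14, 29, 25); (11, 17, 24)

(148,173,91): 91²+148² = 30185 > 29929 = 173² → acute
(66,185,250): 66²+185² = 38581 < 62500 = 250² → obtuse
(14,29,25): 14²+25² = 821 < 841 = 29² → obtuse
(11,17,24): 11²+17² = 410 < 576 = 24² → obtuse
3 of the 4 are obtuse.

3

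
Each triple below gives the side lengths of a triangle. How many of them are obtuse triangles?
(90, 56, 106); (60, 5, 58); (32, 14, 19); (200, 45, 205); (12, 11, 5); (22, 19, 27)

2

(90,56,106): 56²+90² = 11236 = 106² → right
(60,5,58): 5²+58² = 3389 < 3600 = 60² → obtuse
(32,14,19): 14²+19² = 557 < 1024 = 32² → obtuse
(200,45,205): 45²+200² = 42025 = 205² → right
(12,11,5): 5²+11² = 146 > 144 = 12² → acute
(22,19,27): 19²+22² = 845 > 729 = 27² → acute
2 of the 6 are obtuse.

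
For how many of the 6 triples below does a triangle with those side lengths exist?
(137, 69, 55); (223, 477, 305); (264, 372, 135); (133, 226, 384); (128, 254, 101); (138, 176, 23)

2

(55,69,137): 55+69 ≤ 137 → not valid
(223,305,477): 223+305 > 477 → valid
(135,264,372): 135+264 > 372 → valid
(133,226,384): 133+226 ≤ 384 → not valid
(101,128,254): 101+128 ≤ 254 → not valid
(23,138,176): 23+138 ≤ 176 → not valid
2 of the 6 triples form a triangle.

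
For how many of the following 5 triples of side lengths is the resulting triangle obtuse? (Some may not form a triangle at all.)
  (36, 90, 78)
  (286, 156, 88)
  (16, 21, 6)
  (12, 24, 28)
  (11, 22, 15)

(36,90,78): 36²+78² = 7380 < 8100 = 90² → obtuse
(286,156,88): 88+156 ≤ 286, not a triangle
(16,21,6): 6²+16² = 292 < 441 = 21² → obtuse
(12,24,28): 12²+24² = 720 < 784 = 28² → obtuse
(11,22,15): 11²+15² = 346 < 484 = 22² → obtuse
4 of the 5 are obtuse.

4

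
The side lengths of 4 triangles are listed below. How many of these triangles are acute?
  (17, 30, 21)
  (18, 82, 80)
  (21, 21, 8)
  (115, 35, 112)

(17,30,21): 17²+21² = 730 < 900 = 30² → obtuse
(18,82,80): 18²+80² = 6724 = 82² → right
(21,21,8): 8²+21² = 505 > 441 = 21² → acute
(115,35,112): 35²+112² = 13769 > 13225 = 115² → acute
2 of the 4 are acute.

2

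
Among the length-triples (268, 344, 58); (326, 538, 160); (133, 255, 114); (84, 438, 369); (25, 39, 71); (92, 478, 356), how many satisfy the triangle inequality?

1

(58,268,344): 58+268 ≤ 344 → not valid
(160,326,538): 160+326 ≤ 538 → not valid
(114,133,255): 114+133 ≤ 255 → not valid
(84,369,438): 84+369 > 438 → valid
(25,39,71): 25+39 ≤ 71 → not valid
(92,356,478): 92+356 ≤ 478 → not valid
1 of the 6 triples forms a triangle.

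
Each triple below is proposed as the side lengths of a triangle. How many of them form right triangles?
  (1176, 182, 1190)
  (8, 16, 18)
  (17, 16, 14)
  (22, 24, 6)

1

(1176,182,1190): 182²+1176² = 1416100 = 1190² → right
(8,16,18): 8²+16² = 320 < 324 = 18² → obtuse
(17,16,14): 14²+16² = 452 > 289 = 17² → acute
(22,24,6): 6²+22² = 520 < 576 = 24² → obtuse
1 of the 4 is right.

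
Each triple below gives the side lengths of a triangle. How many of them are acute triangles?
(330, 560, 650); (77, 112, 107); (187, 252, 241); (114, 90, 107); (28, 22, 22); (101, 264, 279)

(330,560,650): 330²+560² = 422500 = 650² → right
(77,112,107): 77²+107² = 17378 > 12544 = 112² → acute
(187,252,241): 187²+241² = 93050 > 63504 = 252² → acute
(114,90,107): 90²+107² = 19549 > 12996 = 114² → acute
(28,22,22): 22²+22² = 968 > 784 = 28² → acute
(101,264,279): 101²+264² = 79897 > 77841 = 279² → acute
5 of the 6 are acute.

5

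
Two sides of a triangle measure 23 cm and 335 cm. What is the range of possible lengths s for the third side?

312 < s < 358

By the triangle inequality, s must be less than 23 + 335 = 358 and greater than |23 − 335| = 312.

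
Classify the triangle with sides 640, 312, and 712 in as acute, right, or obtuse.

right

Compare the square of the longest side to the sum of squares of the other two: 312² + 640² = 506944 = 712².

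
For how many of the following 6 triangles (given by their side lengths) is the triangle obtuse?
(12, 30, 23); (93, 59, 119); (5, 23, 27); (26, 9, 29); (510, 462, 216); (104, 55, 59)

(12,30,23): 12²+23² = 673 < 900 = 30² → obtuse
(93,59,119): 59²+93² = 12130 < 14161 = 119² → obtuse
(5,23,27): 5²+23² = 554 < 729 = 27² → obtuse
(26,9,29): 9²+26² = 757 < 841 = 29² → obtuse
(510,462,216): 216²+462² = 260100 = 510² → right
(104,55,59): 55²+59² = 6506 < 10816 = 104² → obtuse
5 of the 6 are obtuse.

5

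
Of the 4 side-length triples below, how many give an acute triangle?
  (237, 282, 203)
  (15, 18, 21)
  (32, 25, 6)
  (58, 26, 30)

(237,282,203): 203²+237² = 97378 > 79524 = 282² → acute
(15,18,21): 15²+18² = 549 > 441 = 21² → acute
(32,25,6): 6+25 ≤ 32, not a triangle
(58,26,30): 26+30 ≤ 58, not a triangle
2 of the 4 are acute.

2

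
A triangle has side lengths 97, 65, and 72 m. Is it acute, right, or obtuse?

Compare the square of the longest side to the sum of squares of the other two: 65² + 72² = 9409 = 97².

right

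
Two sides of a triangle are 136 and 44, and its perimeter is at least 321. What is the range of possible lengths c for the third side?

141 ≤ c < 180

Triangle inequality alone gives 92 < c < 180.
The perimeter condition gives c ≥ 321 − 136 − 44 = 141.
Intersecting the two: 141 ≤ c < 180.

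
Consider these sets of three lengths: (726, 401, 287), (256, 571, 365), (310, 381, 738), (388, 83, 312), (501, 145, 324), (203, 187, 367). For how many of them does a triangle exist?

(287,401,726): 287+401 ≤ 726 → not valid
(256,365,571): 256+365 > 571 → valid
(310,381,738): 310+381 ≤ 738 → not valid
(83,312,388): 83+312 > 388 → valid
(145,324,501): 145+324 ≤ 501 → not valid
(187,203,367): 187+203 > 367 → valid
3 of the 6 triples form a triangle.

3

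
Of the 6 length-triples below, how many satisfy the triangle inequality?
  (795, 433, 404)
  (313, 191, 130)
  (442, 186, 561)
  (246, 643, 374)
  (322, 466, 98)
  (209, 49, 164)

(404,433,795): 404+433 > 795 → valid
(130,191,313): 130+191 > 313 → valid
(186,442,561): 186+442 > 561 → valid
(246,374,643): 246+374 ≤ 643 → not valid
(98,322,466): 98+322 ≤ 466 → not valid
(49,164,209): 49+164 > 209 → valid
4 of the 6 triples form a triangle.

4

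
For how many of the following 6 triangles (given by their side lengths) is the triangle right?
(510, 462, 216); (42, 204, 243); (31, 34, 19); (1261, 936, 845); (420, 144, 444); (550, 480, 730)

4

(510,462,216): 216²+462² = 260100 = 510² → right
(42,204,243): 42²+204² = 43380 < 59049 = 243² → obtuse
(31,34,19): 19²+31² = 1322 > 1156 = 34² → acute
(1261,936,845): 845²+936² = 1590121 = 1261² → right
(420,144,444): 144²+420² = 197136 = 444² → right
(550,480,730): 480²+550² = 532900 = 730² → right
4 of the 6 are right.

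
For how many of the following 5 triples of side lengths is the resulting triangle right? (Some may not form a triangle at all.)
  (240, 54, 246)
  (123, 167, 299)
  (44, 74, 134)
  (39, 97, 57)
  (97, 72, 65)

(240,54,246): 54²+240² = 60516 = 246² → right
(123,167,299): 123+167 ≤ 299, not a triangle
(44,74,134): 44+74 ≤ 134, not a triangle
(39,97,57): 39+57 ≤ 97, not a triangle
(97,72,65): 65²+72² = 9409 = 97² → right
2 of the 5 are right.

2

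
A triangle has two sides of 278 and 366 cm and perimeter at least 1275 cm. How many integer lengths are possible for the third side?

Triangle inequality: 88 < x < 644. Perimeter ≥ 1275 gives x ≥ 1275 − 278 − 366 = 631.
So 631 ≤ x < 644; integers 631 through 643: 13 values.

13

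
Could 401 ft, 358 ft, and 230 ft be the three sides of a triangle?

The longest side is 401, and the other two sum to 588.
Since 588 > 401, the triangle inequality holds.

Yes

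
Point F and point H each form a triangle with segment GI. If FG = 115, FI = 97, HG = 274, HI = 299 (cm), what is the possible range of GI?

From triangle FGI: |115 − 97| < GI < 115 + 97, i.e. 18 < GI < 212.
From triangle HGI: 25 < GI < 573.
Both must hold, so GI lies in the intersection.

25 < GI < 212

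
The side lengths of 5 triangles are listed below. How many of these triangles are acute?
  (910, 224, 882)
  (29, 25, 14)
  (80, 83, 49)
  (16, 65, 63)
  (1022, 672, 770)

(910,224,882): 224²+882² = 828100 = 910² → right
(29,25,14): 14²+25² = 821 < 841 = 29² → obtuse
(80,83,49): 49²+80² = 8801 > 6889 = 83² → acute
(16,65,63): 16²+63² = 4225 = 65² → right
(1022,672,770): 672²+770² = 1044484 = 1022² → right
1 of the 5 is acute.

1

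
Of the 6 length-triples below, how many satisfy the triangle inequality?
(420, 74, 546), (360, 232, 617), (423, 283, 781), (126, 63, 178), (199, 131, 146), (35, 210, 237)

3

(74,420,546): 74+420 ≤ 546 → not valid
(232,360,617): 232+360 ≤ 617 → not valid
(283,423,781): 283+423 ≤ 781 → not valid
(63,126,178): 63+126 > 178 → valid
(131,146,199): 131+146 > 199 → valid
(35,210,237): 35+210 > 237 → valid
3 of the 6 triples form a triangle.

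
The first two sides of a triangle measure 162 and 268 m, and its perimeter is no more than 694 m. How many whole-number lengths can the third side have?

Triangle inequality: 106 < x < 430. Perimeter ≤ 694 gives x ≤ 694 − 162 − 268 = 264.
So 106 < x ≤ 264; integers 107 through 264: 158 values.

158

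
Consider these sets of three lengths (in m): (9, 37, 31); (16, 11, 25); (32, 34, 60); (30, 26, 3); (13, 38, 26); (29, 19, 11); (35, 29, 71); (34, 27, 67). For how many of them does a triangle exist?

(9,31,37): 9+31 > 37 → valid
(11,16,25): 11+16 > 25 → valid
(32,34,60): 32+34 > 60 → valid
(3,26,30): 3+26 ≤ 30 → not valid
(13,26,38): 13+26 > 38 → valid
(11,19,29): 11+19 > 29 → valid
(29,35,71): 29+35 ≤ 71 → not valid
(27,34,67): 27+34 ≤ 67 → not valid
5 of the 8 triples form a triangle.

5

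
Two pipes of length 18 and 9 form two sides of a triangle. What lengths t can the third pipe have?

By the triangle inequality, t must be less than 18 + 9 = 27 and greater than |18 − 9| = 9.

9 < t < 27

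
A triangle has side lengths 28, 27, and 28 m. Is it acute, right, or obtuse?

acute

Compare the square of the longest side to the sum of squares of the other two: 27² + 28² = 1513 > 784 = 28².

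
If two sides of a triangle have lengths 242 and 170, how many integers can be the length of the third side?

The third side lies in the open interval (72, 412).
Integers from 73 to 411 inclusive: 411 − 73 + 1 = 339.

339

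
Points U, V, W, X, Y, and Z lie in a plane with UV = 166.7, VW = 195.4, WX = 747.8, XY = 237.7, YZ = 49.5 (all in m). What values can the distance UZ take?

The maximum is all hops collinear in one direction: 166.7 + 195.4 + 747.8 + 237.7 + 49.5 = 1397.1.
The longest hop is 747.8; the others sum to 649.3. Folding the others back against it leaves at least 747.8 − 649.3 = 98.5.

98.5 ≤ UZ ≤ 1397.1 m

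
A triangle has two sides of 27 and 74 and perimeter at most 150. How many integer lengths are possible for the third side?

Triangle inequality: 47 < x < 101. Perimeter ≤ 150 gives x ≤ 150 − 27 − 74 = 49.
So 47 < x ≤ 49; integers 48 through 49: 2 values.

2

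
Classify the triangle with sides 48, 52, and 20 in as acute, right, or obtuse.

Compare the square of the longest side to the sum of squares of the other two: 20² + 48² = 2704 = 52².

right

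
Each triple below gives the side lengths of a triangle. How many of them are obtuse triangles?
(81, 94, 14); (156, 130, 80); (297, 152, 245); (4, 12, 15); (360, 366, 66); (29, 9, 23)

5

(81,94,14): 14²+81² = 6757 < 8836 = 94² → obtuse
(156,130,80): 80²+130² = 23300 < 24336 = 156² → obtuse
(297,152,245): 152²+245² = 83129 < 88209 = 297² → obtuse
(4,12,15): 4²+12² = 160 < 225 = 15² → obtuse
(360,366,66): 66²+360² = 133956 = 366² → right
(29,9,23): 9²+23² = 610 < 841 = 29² → obtuse
5 of the 6 are obtuse.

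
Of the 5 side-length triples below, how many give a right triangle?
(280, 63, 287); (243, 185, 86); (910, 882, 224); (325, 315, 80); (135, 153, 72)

4

(280,63,287): 63²+280² = 82369 = 287² → right
(243,185,86): 86²+185² = 41621 < 59049 = 243² → obtuse
(910,882,224): 224²+882² = 828100 = 910² → right
(325,315,80): 80²+315² = 105625 = 325² → right
(135,153,72): 72²+135² = 23409 = 153² → right
4 of the 5 are right.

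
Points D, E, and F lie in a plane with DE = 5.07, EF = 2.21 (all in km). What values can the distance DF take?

2.86 ≤ DF ≤ 7.28 km

By the triangle inequality, |5.07 − 2.21| ≤ DF ≤ 5.07 + 2.21.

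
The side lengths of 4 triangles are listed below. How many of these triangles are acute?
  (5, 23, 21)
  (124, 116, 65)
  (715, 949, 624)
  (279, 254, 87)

1

(5,23,21): 5²+21² = 466 < 529 = 23² → obtuse
(124,116,65): 65²+116² = 17681 > 15376 = 124² → acute
(715,949,624): 624²+715² = 900601 = 949² → right
(279,254,87): 87²+254² = 72085 < 77841 = 279² → obtuse
1 of the 4 is acute.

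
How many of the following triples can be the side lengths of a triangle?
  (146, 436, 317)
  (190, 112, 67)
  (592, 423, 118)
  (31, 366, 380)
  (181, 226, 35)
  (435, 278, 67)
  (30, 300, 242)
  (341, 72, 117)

2

(146,317,436): 146+317 > 436 → valid
(67,112,190): 67+112 ≤ 190 → not valid
(118,423,592): 118+423 ≤ 592 → not valid
(31,366,380): 31+366 > 380 → valid
(35,181,226): 35+181 ≤ 226 → not valid
(67,278,435): 67+278 ≤ 435 → not valid
(30,242,300): 30+242 ≤ 300 → not valid
(72,117,341): 72+117 ≤ 341 → not valid
2 of the 8 triples form a triangle.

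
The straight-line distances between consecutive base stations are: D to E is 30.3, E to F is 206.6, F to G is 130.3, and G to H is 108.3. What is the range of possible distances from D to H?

The maximum is all hops collinear in one direction: 30.3 + 206.6 + 130.3 + 108.3 = 475.5.
The longest hop is 206.6; the others sum to 268.9. Since 206.6 ≤ 268.9, the path can fold back on itself completely, so the minimum distance is 0.

0 ≤ DH ≤ 475.5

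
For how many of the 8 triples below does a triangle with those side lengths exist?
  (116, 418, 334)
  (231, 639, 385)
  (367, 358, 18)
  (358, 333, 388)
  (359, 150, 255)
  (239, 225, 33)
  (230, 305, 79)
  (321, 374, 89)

(116,334,418): 116+334 > 418 → valid
(231,385,639): 231+385 ≤ 639 → not valid
(18,358,367): 18+358 > 367 → valid
(333,358,388): 333+358 > 388 → valid
(150,255,359): 150+255 > 359 → valid
(33,225,239): 33+225 > 239 → valid
(79,230,305): 79+230 > 305 → valid
(89,321,374): 89+321 > 374 → valid
7 of the 8 triples form a triangle.

7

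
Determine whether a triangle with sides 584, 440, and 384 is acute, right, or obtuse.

right

Compare the square of the longest side to the sum of squares of the other two: 384² + 440² = 341056 = 584².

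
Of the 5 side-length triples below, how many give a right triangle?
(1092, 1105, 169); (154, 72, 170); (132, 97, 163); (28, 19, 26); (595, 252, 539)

3

(1092,1105,169): 169²+1092² = 1221025 = 1105² → right
(154,72,170): 72²+154² = 28900 = 170² → right
(132,97,163): 97²+132² = 26833 > 26569 = 163² → acute
(28,19,26): 19²+26² = 1037 > 784 = 28² → acute
(595,252,539): 252²+539² = 354025 = 595² → right
3 of the 5 are right.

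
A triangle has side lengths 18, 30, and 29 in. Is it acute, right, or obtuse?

acute

Compare the square of the longest side to the sum of squares of the other two: 18² + 29² = 1165 > 900 = 30².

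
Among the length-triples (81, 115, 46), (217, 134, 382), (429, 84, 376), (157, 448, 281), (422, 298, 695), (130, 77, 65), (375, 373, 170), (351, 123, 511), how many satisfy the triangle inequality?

(46,81,115): 46+81 > 115 → valid
(134,217,382): 134+217 ≤ 382 → not valid
(84,376,429): 84+376 > 429 → valid
(157,281,448): 157+281 ≤ 448 → not valid
(298,422,695): 298+422 > 695 → valid
(65,77,130): 65+77 > 130 → valid
(170,373,375): 170+373 > 375 → valid
(123,351,511): 123+351 ≤ 511 → not valid
5 of the 8 triples form a triangle.

5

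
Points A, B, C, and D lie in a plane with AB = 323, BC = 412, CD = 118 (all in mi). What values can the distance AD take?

0 ≤ AD ≤ 853 mi

The maximum is all hops collinear in one direction: 323 + 412 + 118 = 853.
The longest hop is 412; the others sum to 441. Since 412 ≤ 441, the path can fold back on itself completely, so the minimum distance is 0.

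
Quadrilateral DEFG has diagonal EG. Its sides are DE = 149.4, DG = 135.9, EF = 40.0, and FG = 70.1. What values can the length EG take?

From triangle DEG: |149.4 − 135.9| < EG < 149.4 + 135.9, i.e. 13.5 < EG < 285.3.
From triangle FEG: 30.1 < EG < 110.1.
Both must hold, so EG lies in the intersection.

30.1 < EG < 110.1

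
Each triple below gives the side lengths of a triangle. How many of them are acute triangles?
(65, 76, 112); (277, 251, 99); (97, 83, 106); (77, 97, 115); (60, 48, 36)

2

(65,76,112): 65²+76² = 10001 < 12544 = 112² → obtuse
(277,251,99): 99²+251² = 72802 < 76729 = 277² → obtuse
(97,83,106): 83²+97² = 16298 > 11236 = 106² → acute
(77,97,115): 77²+97² = 15338 > 13225 = 115² → acute
(60,48,36): 36²+48² = 3600 = 60² → right
2 of the 5 are acute.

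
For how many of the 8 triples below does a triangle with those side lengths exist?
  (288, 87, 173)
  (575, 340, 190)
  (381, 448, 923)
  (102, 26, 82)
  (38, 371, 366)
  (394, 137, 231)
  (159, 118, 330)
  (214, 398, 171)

2

(87,173,288): 87+173 ≤ 288 → not valid
(190,340,575): 190+340 ≤ 575 → not valid
(381,448,923): 381+448 ≤ 923 → not valid
(26,82,102): 26+82 > 102 → valid
(38,366,371): 38+366 > 371 → valid
(137,231,394): 137+231 ≤ 394 → not valid
(118,159,330): 118+159 ≤ 330 → not valid
(171,214,398): 171+214 ≤ 398 → not valid
2 of the 8 triples form a triangle.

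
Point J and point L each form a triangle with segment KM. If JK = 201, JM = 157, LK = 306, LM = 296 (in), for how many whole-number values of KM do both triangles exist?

From triangle JKM: 44 < KM < 358.
From triangle LKM: 10 < KM < 602.
Intersection: 44 < KM < 358, so integers 45 through 357: 313 values.

313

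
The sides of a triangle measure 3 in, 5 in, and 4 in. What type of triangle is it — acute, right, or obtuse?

right

Compare the square of the longest side to the sum of squares of the other two: 3² + 4² = 25 = 5².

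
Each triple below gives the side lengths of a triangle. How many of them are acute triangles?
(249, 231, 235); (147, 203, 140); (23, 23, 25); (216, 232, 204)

3

(249,231,235): 231²+235² = 108586 > 62001 = 249² → acute
(147,203,140): 140²+147² = 41209 = 203² → right
(23,23,25): 23²+23² = 1058 > 625 = 25² → acute
(216,232,204): 204²+216² = 88272 > 53824 = 232² → acute
3 of the 4 are acute.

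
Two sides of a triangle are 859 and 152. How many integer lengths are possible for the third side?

303

The third side lies in the open interval (707, 1011).
Integers from 708 to 1010 inclusive: 1010 − 708 + 1 = 303.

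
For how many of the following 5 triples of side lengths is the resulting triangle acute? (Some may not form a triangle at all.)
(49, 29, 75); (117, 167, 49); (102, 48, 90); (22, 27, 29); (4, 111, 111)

(49,29,75): 29²+49² = 3242 < 5625 = 75² → obtuse
(117,167,49): 49+117 ≤ 167, not a triangle
(102,48,90): 48²+90² = 10404 = 102² → right
(22,27,29): 22²+27² = 1213 > 841 = 29² → acute
(4,111,111): 4²+111² = 12337 > 12321 = 111² → acute
2 of the 5 are acute.

2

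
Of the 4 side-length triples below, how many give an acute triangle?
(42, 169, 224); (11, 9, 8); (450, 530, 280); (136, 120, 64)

1

(42,169,224): 42+169 ≤ 224, not a triangle
(11,9,8): 8²+9² = 145 > 121 = 11² → acute
(450,530,280): 280²+450² = 280900 = 530² → right
(136,120,64): 64²+120² = 18496 = 136² → right
1 of the 4 is acute.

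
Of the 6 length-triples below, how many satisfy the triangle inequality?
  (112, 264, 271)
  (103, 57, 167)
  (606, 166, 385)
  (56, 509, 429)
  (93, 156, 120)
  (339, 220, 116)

(112,264,271): 112+264 > 271 → valid
(57,103,167): 57+103 ≤ 167 → not valid
(166,385,606): 166+385 ≤ 606 → not valid
(56,429,509): 56+429 ≤ 509 → not valid
(93,120,156): 93+120 > 156 → valid
(116,220,339): 116+220 ≤ 339 → not valid
2 of the 6 triples form a triangle.

2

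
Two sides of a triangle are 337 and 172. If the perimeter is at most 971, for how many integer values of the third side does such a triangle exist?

Triangle inequality: 165 < x < 509. Perimeter ≤ 971 gives x ≤ 971 − 337 − 172 = 462.
So 165 < x ≤ 462; integers 166 through 462: 297 values.

297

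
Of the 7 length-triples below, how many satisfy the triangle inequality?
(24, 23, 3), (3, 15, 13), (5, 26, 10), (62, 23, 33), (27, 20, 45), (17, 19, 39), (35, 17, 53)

3

(3,23,24): 3+23 > 24 → valid
(3,13,15): 3+13 > 15 → valid
(5,10,26): 5+10 ≤ 26 → not valid
(23,33,62): 23+33 ≤ 62 → not valid
(20,27,45): 20+27 > 45 → valid
(17,19,39): 17+19 ≤ 39 → not valid
(17,35,53): 17+35 ≤ 53 → not valid
3 of the 7 triples form a triangle.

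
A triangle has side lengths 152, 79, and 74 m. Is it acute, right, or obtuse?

Compare the square of the longest side to the sum of squares of the other two: 74² + 79² = 11717 < 23104 = 152².

obtuse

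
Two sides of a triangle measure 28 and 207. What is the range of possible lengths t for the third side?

By the triangle inequality, t must be less than 28 + 207 = 235 and greater than |28 − 207| = 179.

179 < t < 235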